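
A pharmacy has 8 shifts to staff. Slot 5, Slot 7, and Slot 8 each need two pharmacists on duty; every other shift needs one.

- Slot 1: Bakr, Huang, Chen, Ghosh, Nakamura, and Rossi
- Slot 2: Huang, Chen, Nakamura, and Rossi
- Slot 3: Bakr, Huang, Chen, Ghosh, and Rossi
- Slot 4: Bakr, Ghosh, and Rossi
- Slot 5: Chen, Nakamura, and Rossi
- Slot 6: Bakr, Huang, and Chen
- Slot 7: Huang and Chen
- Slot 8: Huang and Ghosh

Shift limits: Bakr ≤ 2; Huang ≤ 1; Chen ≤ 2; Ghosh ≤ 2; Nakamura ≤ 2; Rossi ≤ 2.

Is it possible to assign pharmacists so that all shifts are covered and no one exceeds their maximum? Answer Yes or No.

Total capacity is 11 and 11 slots are needed, so capacity alone doesn't rule it out.
Shifts {Slot 7, Slot 8} need 4 worker-slots in total, but the pharmacists available for any of those shifts (Huang, Chen, and Ghosh) can supply at most 3 among them. So no valid schedule exists.

No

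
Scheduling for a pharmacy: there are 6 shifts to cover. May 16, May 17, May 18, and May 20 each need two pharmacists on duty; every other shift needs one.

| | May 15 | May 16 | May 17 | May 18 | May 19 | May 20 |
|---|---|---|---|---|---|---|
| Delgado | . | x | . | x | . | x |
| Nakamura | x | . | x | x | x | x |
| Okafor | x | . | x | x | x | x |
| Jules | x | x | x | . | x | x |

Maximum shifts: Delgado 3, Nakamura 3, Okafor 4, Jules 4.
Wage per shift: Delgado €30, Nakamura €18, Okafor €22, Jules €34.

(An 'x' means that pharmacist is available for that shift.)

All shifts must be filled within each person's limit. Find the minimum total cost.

May 16 can only be covered by Delgado and Jules, so that assignment is forced.
Picking the cheapest available pharmacist for each shift independently would cost €220, but that ignores the shift limits.
An optimal schedule: May 15→Nakamura, May 16→Delgado+Jules, May 17→Nakamura+Okafor, May 18→Nakamura+Okafor, May 19→Okafor, May 20→Okafor+Delgado.
Total: 18 + 30 + 34 + 18 + 22 + 18 + 22 + 22 + 22 + 30 = €236.

€236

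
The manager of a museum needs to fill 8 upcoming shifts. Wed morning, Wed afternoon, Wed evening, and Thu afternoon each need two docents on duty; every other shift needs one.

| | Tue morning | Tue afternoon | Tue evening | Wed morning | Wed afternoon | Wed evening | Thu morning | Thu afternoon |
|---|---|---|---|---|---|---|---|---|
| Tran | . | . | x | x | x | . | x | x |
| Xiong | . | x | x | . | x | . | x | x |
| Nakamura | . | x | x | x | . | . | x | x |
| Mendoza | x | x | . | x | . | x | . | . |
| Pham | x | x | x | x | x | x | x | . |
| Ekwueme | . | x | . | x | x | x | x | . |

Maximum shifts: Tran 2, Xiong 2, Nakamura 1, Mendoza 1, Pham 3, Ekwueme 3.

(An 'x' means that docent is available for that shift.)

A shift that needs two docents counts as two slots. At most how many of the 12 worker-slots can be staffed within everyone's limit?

12

Total capacity across all docents is 2+2+1+1+3+3 = 12, and 12 slots are needed, so at most 12 can be filled.
An assignment achieving 12: Tue morning→Mendoza, Tue afternoon→Nakamura, Tue evening→Tran, Wed morning→Pham+Ekwueme, Wed afternoon→Xiong+Pham, Wed evening→Pham+Ekwueme, Thu morning→Ekwueme, Thu afternoon→Tran+Xiong.
Loads: Tran 2/2, Xiong 2/2, Nakamura 1/1, Mendoza 1/1, Pham 3/3, Ekwueme 3/3.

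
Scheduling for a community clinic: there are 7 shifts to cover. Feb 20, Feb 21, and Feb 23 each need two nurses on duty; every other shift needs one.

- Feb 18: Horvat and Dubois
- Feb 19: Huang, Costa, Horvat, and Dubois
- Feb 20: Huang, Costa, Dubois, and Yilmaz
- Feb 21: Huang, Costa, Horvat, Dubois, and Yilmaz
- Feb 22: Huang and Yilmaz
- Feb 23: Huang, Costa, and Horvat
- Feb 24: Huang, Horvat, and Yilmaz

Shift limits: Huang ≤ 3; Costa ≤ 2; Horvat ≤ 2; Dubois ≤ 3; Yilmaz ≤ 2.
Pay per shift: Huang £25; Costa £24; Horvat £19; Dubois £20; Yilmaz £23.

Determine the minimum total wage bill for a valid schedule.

Picking the cheapest available nurse for each shift independently would cost £205, but that ignores the shift limits.
An optimal schedule: Feb 18→Horvat, Feb 19→Dubois, Feb 20→Dubois+Costa, Feb 21→Dubois+Huang, Feb 22→Yilmaz, Feb 23→Horvat+Costa, Feb 24→Yilmaz.
Total: 19 + 20 + 20 + 24 + 20 + 25 + 23 + 19 + 24 + 23 = £217.

£217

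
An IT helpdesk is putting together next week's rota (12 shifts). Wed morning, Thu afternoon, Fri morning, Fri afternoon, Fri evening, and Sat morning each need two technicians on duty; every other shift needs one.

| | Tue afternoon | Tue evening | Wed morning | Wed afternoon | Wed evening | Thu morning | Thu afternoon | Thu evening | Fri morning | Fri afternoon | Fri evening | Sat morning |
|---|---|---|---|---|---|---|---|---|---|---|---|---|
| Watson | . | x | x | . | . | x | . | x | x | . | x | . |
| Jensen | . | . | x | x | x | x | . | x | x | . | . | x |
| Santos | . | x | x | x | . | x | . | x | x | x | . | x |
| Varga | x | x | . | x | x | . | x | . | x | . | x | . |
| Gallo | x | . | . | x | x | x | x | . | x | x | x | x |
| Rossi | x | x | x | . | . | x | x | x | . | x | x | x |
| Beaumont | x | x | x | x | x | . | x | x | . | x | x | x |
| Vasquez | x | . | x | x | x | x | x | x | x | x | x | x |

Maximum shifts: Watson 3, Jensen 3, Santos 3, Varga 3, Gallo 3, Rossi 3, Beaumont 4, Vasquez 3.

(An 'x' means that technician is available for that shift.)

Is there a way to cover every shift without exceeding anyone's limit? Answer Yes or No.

Yes

One valid schedule: Tue afternoon→Varga, Tue evening→Watson, Wed morning→Jensen+Santos, Wed afternoon→Jensen, Wed evening→Jensen, Thu morning→Watson, Thu afternoon→Varga+Gallo, Thu evening→Watson, Fri morning→Santos+Varga, Fri afternoon→Santos+Gallo, Fri evening→Gallo+Rossi, Sat morning→Rossi+Beaumont.
Loads: Watson 3/3, Jensen 3/3, Santos 3/3, Varga 3/3, Gallo 3/3, Rossi 2/3, Beaumont 1/4, Vasquez 0/3 — all within limits.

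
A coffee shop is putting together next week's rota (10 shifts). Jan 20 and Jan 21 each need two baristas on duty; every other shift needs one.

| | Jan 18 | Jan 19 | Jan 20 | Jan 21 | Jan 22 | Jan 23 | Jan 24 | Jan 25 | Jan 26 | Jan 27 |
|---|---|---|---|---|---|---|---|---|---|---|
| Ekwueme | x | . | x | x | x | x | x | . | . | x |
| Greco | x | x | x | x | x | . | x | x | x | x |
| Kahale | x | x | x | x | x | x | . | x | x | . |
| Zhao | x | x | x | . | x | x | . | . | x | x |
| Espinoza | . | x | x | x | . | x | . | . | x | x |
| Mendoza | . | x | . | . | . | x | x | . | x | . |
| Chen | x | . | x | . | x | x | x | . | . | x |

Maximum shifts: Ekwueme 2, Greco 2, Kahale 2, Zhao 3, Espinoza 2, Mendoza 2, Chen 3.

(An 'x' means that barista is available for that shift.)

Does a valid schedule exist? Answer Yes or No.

One valid schedule: Jan 18→Ekwueme, Jan 19→Greco, Jan 20→Espinoza+Chen, Jan 21→Kahale+Espinoza, Jan 22→Kahale, Jan 23→Zhao, Jan 24→Ekwueme, Jan 25→Greco, Jan 26→Zhao, Jan 27→Zhao.
Loads: Ekwueme 2/2, Greco 2/2, Kahale 2/2, Zhao 3/3, Espinoza 2/2, Mendoza 0/2, Chen 1/3 — all within limits.

Yes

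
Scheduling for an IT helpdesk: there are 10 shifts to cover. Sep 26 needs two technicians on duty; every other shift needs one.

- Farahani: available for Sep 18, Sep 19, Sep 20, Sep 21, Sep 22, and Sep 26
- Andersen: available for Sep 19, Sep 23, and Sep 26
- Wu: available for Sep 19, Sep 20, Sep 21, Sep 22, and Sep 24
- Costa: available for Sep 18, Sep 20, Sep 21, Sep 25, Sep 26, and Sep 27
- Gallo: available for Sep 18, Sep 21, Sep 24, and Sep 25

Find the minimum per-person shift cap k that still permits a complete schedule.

With 5 technicians and 11 worker-slots to fill, someone must work at least ⌈11/5⌉ = 3 shifts, so k ≥ 3.
k = 3 works: Sep 18→Farahani, Sep 19→Farahani, Sep 20→Wu, Sep 21→Wu, Sep 22→Farahani, Sep 23→Andersen, Sep 24→Wu, Sep 25→Costa, Sep 26→Andersen+Costa, Sep 27→Costa.
Loads: Farahani 3, Andersen 2, Wu 3, Costa 3, Gallo 0 — all ≤ 3.

3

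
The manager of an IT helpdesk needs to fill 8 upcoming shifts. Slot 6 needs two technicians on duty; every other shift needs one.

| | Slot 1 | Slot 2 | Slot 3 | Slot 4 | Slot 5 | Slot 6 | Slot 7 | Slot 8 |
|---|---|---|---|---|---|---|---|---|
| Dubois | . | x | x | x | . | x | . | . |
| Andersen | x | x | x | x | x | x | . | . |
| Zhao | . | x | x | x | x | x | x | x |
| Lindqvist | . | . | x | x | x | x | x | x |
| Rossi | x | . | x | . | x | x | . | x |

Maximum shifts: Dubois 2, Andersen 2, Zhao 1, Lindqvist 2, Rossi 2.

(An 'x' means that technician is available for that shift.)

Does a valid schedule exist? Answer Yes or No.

Yes

One valid schedule: Slot 1→Andersen, Slot 2→Dubois, Slot 3→Rossi, Slot 4→Dubois, Slot 5→Andersen, Slot 6→Lindqvist+Rossi, Slot 7→Zhao, Slot 8→Lindqvist.
Loads: Dubois 2/2, Andersen 2/2, Zhao 1/1, Lindqvist 2/2, Rossi 2/2 — all within limits.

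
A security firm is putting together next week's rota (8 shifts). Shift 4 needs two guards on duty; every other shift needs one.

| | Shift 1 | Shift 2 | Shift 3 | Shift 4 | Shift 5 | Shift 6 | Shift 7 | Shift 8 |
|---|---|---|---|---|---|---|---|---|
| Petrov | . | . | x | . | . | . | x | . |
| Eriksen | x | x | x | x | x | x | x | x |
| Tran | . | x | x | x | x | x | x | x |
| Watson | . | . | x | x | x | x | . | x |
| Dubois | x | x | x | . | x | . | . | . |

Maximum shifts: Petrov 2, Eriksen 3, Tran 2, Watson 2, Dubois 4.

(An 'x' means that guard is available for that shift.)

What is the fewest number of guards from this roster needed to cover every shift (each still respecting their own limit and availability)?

9 slots to fill and no one can take more than 4, so at least ⌈9/4⌉ = 3 guards are needed.
Eriksen, Tran, and Dubois alone can cover everything: Shift 1→Dubois, Shift 2→Dubois, Shift 3→Dubois, Shift 4→Eriksen+Tran, Shift 5→Dubois, Shift 6→Eriksen, Shift 7→Eriksen, Shift 8→Tran.

3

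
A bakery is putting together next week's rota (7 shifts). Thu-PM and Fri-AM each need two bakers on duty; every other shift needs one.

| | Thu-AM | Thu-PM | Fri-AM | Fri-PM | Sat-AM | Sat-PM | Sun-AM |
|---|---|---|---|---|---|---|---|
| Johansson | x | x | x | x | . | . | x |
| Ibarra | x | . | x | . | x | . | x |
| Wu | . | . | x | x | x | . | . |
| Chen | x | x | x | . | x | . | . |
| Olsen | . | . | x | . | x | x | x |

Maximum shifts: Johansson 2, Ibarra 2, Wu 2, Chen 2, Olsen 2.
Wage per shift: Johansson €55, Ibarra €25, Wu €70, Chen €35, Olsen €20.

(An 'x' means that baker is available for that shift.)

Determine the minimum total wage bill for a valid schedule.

Thu-PM can only be covered by Johansson and Chen, so that assignment is forced.
Sat-PM can only be covered by Olsen, so that assignment is forced.
Picking the cheapest available baker for each shift independently would cost €275, but that ignores the shift limits.
An optimal schedule: Thu-AM→Ibarra, Thu-PM→Chen+Johansson, Fri-AM→Chen+Wu, Fri-PM→Johansson, Sat-AM→Ibarra, Sat-PM→Olsen, Sun-AM→Olsen.
Total: 25 + 35 + 55 + 35 + 70 + 55 + 25 + 20 + 20 = €340.

€340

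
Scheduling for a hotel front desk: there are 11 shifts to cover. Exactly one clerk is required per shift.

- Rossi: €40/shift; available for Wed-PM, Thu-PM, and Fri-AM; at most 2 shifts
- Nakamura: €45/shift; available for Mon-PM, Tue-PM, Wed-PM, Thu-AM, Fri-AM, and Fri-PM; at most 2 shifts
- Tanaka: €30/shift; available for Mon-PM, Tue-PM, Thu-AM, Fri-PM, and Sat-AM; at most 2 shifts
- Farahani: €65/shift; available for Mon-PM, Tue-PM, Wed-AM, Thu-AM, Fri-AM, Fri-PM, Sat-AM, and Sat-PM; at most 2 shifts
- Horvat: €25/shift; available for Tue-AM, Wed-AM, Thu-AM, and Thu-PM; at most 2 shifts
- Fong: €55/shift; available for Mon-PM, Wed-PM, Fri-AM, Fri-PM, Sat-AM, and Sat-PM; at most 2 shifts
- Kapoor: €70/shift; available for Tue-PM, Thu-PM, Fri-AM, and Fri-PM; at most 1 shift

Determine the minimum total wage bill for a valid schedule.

€455

Tue-AM can only be covered by Horvat, so that assignment is forced.
Picking the cheapest available clerk for each shift independently would cost €355, but that ignores the shift limits.
An optimal schedule: Mon-PM→Tanaka, Tue-AM→Horvat, Tue-PM→Nakamura, Wed-AM→Horvat, Wed-PM→Rossi, Thu-AM→Nakamura, Thu-PM→Rossi, Fri-AM→Fong, Fri-PM→Farahani, Sat-AM→Tanaka, Sat-PM→Fong.
Total: 30 + 25 + 45 + 25 + 40 + 45 + 40 + 55 + 65 + 30 + 55 = €455.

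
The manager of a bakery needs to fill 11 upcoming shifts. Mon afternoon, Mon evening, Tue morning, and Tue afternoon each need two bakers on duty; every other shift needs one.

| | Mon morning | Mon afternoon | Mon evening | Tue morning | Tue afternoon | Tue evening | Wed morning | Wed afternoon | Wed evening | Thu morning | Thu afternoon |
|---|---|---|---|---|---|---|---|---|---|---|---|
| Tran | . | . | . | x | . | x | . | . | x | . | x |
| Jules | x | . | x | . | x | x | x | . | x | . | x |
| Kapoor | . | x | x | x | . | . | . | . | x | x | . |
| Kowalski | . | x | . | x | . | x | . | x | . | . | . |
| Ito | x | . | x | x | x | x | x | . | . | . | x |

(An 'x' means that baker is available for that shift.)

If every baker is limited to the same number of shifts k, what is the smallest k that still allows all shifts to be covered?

3

With 5 bakers and 15 worker-slots to fill, someone must work at least ⌈15/5⌉ = 3 shifts, so k ≥ 3.
k = 3 works: Mon morning→Jules, Mon afternoon→Kapoor+Kowalski, Mon evening→Kapoor+Ito, Tue morning→Kowalski+Ito, Tue afternoon→Jules+Ito, Tue evening→Tran, Wed morning→Jules, Wed afternoon→Kowalski, Wed evening→Tran, Thu morning→Kapoor, Thu afternoon→Tran.
Loads: Tran 3, Jules 3, Kapoor 3, Kowalski 3, Ito 3 — all ≤ 3.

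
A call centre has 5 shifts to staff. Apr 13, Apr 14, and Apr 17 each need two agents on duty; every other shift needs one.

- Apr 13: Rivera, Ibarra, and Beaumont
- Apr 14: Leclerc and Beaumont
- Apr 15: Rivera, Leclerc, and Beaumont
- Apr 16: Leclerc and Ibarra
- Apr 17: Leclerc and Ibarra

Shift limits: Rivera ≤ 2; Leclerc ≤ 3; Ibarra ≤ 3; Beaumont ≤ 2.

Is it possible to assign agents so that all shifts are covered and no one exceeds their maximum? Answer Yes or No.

Apr 14 can only be covered by Leclerc and Beaumont, so that assignment is forced.
Apr 17 can only be covered by Leclerc and Ibarra, so that assignment is forced.
One valid schedule: Apr 13→Rivera+Ibarra, Apr 14→Leclerc+Beaumont, Apr 15→Rivera, Apr 16→Leclerc, Apr 17→Leclerc+Ibarra.
Loads: Rivera 2/2, Leclerc 3/3, Ibarra 2/3, Beaumont 1/2 — all within limits.

Yes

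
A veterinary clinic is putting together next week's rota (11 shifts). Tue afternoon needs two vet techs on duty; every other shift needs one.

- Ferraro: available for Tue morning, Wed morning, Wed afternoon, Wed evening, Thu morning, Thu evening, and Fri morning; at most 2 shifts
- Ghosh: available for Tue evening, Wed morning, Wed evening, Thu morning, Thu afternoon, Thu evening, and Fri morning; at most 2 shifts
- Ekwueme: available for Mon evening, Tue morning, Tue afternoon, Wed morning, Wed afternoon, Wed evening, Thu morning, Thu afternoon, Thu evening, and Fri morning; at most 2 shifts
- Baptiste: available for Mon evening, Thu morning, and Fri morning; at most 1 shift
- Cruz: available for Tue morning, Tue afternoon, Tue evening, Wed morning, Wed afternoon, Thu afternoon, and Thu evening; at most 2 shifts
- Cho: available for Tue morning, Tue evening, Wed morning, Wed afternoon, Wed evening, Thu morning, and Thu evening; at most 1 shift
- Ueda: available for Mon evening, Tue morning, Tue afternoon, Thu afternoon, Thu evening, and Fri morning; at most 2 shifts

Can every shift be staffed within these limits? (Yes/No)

Yes

One valid schedule: Mon evening→Ekwueme, Tue morning→Cruz, Tue afternoon→Ekwueme+Cruz, Tue evening→Ghosh, Wed morning→Cho, Wed afternoon→Ferraro, Wed evening→Ferraro, Thu morning→Baptiste, Thu afternoon→Ghosh, Thu evening→Ueda, Fri morning→Ueda.
Loads: Ferraro 2/2, Ghosh 2/2, Ekwueme 2/2, Baptiste 1/1, Cruz 2/2, Cho 1/1, Ueda 2/2 — all within limits.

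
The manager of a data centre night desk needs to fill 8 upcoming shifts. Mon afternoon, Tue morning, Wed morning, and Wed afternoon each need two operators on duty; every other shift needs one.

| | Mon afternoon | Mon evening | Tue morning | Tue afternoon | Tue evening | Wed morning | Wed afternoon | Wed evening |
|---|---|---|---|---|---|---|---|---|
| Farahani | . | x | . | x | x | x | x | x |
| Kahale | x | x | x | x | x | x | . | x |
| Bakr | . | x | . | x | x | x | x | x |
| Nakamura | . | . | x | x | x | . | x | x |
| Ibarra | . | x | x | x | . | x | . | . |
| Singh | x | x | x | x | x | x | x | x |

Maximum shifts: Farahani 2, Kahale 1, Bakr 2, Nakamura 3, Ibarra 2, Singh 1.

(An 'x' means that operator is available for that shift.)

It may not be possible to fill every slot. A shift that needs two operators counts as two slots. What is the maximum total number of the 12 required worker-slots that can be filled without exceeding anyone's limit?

Total capacity across all operators is 2+1+2+3+2+1 = 11, and 12 slots are needed, so at most 11 can be filled.
An assignment achieving 11: Mon afternoon→Kahale+Singh, Mon evening→Farahani, Tue morning→Nakamura+Ibarra, Tue afternoon→Nakamura, Tue evening→Bakr, Wed morning→Ibarra, Wed afternoon→Farahani+Bakr, Wed evening→Nakamura.
Loads: Farahani 2/2, Kahale 1/1, Bakr 2/2, Nakamura 3/3, Ibarra 2/2, Singh 1/1.

11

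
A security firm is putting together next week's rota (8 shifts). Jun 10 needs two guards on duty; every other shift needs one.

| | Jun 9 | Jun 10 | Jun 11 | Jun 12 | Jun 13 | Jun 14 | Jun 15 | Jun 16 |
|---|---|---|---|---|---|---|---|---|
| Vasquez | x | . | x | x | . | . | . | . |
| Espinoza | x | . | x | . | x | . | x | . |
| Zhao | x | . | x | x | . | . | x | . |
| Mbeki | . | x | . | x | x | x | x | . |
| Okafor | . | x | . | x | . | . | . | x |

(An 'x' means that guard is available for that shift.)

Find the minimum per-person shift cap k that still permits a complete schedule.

2

With 5 guards and 9 worker-slots to fill, someone must work at least ⌈9/5⌉ = 2 shifts, so k ≥ 2.
k = 2 works: Jun 9→Vasquez, Jun 10→Mbeki+Okafor, Jun 11→Vasquez, Jun 12→Zhao, Jun 13→Espinoza, Jun 14→Mbeki, Jun 15→Espinoza, Jun 16→Okafor.
Loads: Vasquez 2, Espinoza 2, Zhao 1, Mbeki 2, Okafor 2 — all ≤ 2.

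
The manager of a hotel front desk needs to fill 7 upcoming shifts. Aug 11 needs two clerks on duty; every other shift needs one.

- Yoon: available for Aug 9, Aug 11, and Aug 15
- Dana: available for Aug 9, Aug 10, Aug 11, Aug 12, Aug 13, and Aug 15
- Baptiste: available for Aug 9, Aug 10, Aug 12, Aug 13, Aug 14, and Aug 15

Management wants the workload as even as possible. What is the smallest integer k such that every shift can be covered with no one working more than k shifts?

3

With 3 clerks and 8 worker-slots to fill, someone must work at least ⌈8/3⌉ = 3 shifts, so k ≥ 3.
k = 3 works: Aug 9→Yoon, Aug 10→Dana, Aug 11→Yoon+Dana, Aug 12→Dana, Aug 13→Baptiste, Aug 14→Baptiste, Aug 15→Yoon.
Loads: Yoon 3, Dana 3, Baptiste 2 — all ≤ 3.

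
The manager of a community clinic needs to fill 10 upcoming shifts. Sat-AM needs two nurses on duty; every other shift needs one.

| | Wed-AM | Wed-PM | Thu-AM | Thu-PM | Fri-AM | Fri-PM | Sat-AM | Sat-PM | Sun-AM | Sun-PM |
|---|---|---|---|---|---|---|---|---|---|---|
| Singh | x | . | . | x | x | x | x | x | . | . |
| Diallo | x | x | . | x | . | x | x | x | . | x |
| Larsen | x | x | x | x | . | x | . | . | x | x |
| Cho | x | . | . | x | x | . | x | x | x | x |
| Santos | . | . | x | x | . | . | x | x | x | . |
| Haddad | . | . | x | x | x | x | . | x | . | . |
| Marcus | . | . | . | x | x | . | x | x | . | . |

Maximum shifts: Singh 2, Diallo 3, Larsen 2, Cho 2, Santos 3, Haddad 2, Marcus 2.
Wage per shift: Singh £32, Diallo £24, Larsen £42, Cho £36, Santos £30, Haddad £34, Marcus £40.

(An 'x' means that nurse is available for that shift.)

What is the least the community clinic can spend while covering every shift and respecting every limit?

£330

Picking the cheapest available nurse for each shift independently would cost £290, but that ignores the shift limits.
An optimal schedule: Wed-AM→Diallo, Wed-PM→Diallo, Thu-AM→Santos, Thu-PM→Haddad, Fri-AM→Singh, Fri-PM→Singh, Sat-AM→Santos+Cho, Sat-PM→Haddad, Sun-AM→Santos, Sun-PM→Diallo.
Total: 24 + 24 + 30 + 34 + 32 + 32 + 30 + 36 + 34 + 30 + 24 = £330.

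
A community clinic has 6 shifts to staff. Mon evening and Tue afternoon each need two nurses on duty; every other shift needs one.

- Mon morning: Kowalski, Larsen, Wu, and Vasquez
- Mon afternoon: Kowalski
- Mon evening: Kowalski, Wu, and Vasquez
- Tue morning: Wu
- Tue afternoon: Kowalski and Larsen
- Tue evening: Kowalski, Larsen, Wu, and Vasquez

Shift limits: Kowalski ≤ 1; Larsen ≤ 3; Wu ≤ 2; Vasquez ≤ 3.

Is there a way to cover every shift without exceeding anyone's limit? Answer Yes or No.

No

Total capacity is 9 and 8 slots are needed, so capacity alone doesn't rule it out.
Shifts {Mon afternoon, Tue afternoon} need 3 worker-slots in total, but the nurses available for any of those shifts (Kowalski and Larsen) can supply at most 2 among them. So no valid schedule exists.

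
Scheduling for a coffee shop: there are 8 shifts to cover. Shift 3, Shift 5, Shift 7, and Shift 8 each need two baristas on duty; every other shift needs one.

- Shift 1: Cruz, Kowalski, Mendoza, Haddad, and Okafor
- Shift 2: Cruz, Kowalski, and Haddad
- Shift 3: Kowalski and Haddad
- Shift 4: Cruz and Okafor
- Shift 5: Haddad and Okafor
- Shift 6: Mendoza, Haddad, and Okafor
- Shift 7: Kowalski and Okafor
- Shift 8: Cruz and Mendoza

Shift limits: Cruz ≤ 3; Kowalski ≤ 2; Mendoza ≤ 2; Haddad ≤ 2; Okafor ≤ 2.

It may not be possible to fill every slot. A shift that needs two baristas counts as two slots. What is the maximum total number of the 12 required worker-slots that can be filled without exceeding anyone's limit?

11

Total capacity across all baristas is 3+2+2+2+2 = 11, and 12 slots are needed, so at most 11 can be filled.
An assignment achieving 11: Shift 2→Cruz, Shift 3→Kowalski+Haddad, Shift 4→Cruz, Shift 5→Haddad+Okafor, Shift 6→Mendoza, Shift 7→Kowalski+Okafor, Shift 8→Cruz+Mendoza.
Loads: Cruz 3/3, Kowalski 2/2, Mendoza 2/2, Haddad 2/2, Okafor 2/2.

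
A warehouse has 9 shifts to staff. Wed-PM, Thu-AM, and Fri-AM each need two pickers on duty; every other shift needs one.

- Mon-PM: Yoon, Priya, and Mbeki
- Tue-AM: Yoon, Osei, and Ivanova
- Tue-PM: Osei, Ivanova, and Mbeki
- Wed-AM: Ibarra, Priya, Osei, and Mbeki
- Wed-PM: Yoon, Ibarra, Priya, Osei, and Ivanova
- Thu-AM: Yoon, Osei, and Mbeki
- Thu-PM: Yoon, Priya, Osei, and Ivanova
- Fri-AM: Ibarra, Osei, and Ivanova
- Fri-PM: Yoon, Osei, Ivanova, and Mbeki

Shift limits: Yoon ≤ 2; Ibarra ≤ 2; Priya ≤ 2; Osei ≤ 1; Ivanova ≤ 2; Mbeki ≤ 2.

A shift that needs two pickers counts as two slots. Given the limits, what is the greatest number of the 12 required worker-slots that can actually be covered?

11

Total capacity across all pickers is 2+2+2+1+2+2 = 11, and 12 slots are needed, so at most 11 can be filled.
An assignment achieving 11: Mon-PM→Yoon, Tue-AM→Yoon, Tue-PM→Osei, Wed-AM→Ibarra, Wed-PM→Priya+Ivanova, Thu-AM→Mbeki, Thu-PM→Priya, Fri-AM→Ibarra+Ivanova, Fri-PM→Mbeki.
Loads: Yoon 2/2, Ibarra 2/2, Priya 2/2, Osei 1/1, Ivanova 2/2, Mbeki 2/2.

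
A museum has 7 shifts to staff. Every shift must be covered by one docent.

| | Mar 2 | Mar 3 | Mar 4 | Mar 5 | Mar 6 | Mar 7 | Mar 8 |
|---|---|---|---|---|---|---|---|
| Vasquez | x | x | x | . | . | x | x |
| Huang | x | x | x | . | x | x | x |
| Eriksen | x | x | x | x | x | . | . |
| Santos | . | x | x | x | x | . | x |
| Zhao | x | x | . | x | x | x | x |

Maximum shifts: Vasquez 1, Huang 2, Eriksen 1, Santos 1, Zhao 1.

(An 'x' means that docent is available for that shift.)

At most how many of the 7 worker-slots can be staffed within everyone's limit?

Total capacity across all docents is 1+2+1+1+1 = 6, and 7 slots are needed, so at most 6 can be filled.
An assignment achieving 6: Mar 2→Huang, Mar 4→Huang, Mar 5→Eriksen, Mar 6→Santos, Mar 7→Vasquez, Mar 8→Zhao.
Loads: Vasquez 1/1, Huang 2/2, Eriksen 1/1, Santos 1/1, Zhao 1/1.

6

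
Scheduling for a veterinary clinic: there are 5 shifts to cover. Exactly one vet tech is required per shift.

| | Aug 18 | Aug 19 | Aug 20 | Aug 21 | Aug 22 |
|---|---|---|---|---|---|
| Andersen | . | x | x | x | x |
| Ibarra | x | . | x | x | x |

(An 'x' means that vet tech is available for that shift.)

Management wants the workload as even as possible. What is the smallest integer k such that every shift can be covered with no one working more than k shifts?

With 2 vet techs and 5 worker-slots to fill, someone must work at least ⌈5/2⌉ = 3 shifts, so k ≥ 3.
k = 3 works: Aug 18→Ibarra, Aug 19→Andersen, Aug 20→Andersen, Aug 21→Andersen, Aug 22→Ibarra.
Loads: Andersen 3, Ibarra 2 — all ≤ 3.

3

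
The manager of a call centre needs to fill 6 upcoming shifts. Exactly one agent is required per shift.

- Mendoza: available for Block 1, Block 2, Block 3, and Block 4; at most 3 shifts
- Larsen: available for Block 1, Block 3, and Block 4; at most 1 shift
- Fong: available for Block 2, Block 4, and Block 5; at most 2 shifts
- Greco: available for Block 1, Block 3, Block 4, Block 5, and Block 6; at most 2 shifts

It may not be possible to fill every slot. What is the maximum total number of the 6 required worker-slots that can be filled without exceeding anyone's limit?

6

Total capacity across all agents is 3+1+2+2 = 8, and 6 slots are needed, so at most 6 can be filled.
An assignment achieving 6: Block 1→Mendoza, Block 2→Mendoza, Block 3→Mendoza, Block 4→Larsen, Block 5→Fong, Block 6→Greco.
Loads: Mendoza 3/3, Larsen 1/1, Fong 1/2, Greco 1/2.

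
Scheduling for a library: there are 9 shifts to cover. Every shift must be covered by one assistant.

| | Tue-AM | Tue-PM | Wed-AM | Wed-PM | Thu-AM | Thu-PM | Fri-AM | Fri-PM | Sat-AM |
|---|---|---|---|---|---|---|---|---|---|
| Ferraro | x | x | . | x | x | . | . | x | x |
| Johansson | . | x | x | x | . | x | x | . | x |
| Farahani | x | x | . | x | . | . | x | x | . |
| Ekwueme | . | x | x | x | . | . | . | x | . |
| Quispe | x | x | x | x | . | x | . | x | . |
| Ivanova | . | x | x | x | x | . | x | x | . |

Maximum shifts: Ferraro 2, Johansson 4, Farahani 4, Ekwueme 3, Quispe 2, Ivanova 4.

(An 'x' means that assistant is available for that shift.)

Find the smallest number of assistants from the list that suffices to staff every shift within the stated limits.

9 slots to fill and no one can take more than 4, so at least ⌈9/4⌉ = 3 assistants are needed.
Ferraro, Johansson, and Farahani alone can cover everything: Tue-AM→Ferraro, Tue-PM→Farahani, Wed-AM→Johansson, Wed-PM→Farahani, Thu-AM→Ferraro, Thu-PM→Johansson, Fri-AM→Johansson, Fri-PM→Farahani, Sat-AM→Johansson.

3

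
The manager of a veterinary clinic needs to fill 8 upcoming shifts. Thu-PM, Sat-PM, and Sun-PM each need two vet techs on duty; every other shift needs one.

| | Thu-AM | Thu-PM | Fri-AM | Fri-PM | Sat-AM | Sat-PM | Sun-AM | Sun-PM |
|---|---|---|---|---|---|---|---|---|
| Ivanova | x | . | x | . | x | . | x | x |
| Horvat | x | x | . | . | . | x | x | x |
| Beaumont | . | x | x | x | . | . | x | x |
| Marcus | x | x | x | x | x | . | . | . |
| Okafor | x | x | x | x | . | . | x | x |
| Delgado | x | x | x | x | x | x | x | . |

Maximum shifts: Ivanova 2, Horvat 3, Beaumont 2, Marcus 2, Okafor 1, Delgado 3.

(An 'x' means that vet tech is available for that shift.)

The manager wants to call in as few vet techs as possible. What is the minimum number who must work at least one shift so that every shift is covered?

11 slots to fill and no one can take more than 3, so at least ⌈11/3⌉ = 4 vet techs are needed.
Any 4 vet techs together have capacity at most 3+3+2+2 = 10 < 11 slots, so 4 can never suffice.
Ivanova, Horvat, Beaumont, Marcus, and Delgado alone can cover everything: Thu-AM→Horvat, Thu-PM→Marcus+Delgado, Fri-AM→Beaumont, Fri-PM→Beaumont, Sat-AM→Ivanova, Sat-PM→Horvat+Delgado, Sun-AM→Delgado, Sun-PM→Ivanova+Horvat.

5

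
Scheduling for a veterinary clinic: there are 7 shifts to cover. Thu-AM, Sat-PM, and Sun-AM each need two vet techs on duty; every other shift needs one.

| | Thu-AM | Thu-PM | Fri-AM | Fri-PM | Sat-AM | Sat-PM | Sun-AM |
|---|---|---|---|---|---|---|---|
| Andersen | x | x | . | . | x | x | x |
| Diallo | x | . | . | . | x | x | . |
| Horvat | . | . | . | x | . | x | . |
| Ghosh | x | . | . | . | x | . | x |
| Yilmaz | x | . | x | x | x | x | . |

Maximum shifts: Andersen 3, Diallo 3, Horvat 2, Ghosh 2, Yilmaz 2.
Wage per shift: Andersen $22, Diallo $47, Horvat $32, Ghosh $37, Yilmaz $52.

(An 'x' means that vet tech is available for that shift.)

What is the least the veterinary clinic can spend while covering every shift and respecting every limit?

Thu-PM can only be covered by Andersen, so that assignment is forced.
Fri-AM can only be covered by Yilmaz, so that assignment is forced.
Sun-AM can only be covered by Andersen and Ghosh, so that assignment is forced.
Picking the cheapest available vet tech for each shift independently would cost $300, but that ignores the shift limits.
An optimal schedule: Thu-AM→Diallo+Ghosh, Thu-PM→Andersen, Fri-AM→Yilmaz, Fri-PM→Horvat, Sat-AM→Andersen, Sat-PM→Diallo+Horvat, Sun-AM→Andersen+Ghosh.
Total: 47 + 37 + 22 + 52 + 32 + 22 + 47 + 32 + 22 + 37 = $350.

$350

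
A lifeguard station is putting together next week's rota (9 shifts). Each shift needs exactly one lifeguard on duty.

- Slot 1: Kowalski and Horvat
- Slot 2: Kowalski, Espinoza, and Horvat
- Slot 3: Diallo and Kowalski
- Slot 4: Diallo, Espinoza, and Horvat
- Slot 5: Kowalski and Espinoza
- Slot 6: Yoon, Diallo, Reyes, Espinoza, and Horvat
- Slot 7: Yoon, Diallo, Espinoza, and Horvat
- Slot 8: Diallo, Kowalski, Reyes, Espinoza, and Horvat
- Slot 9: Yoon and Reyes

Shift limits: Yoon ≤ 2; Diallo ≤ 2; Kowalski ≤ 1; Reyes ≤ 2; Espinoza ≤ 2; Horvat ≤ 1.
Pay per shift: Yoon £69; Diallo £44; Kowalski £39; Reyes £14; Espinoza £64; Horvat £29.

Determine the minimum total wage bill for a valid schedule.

Picking the cheapest available lifeguard for each shift independently would cost £236, but that ignores the shift limits.
An optimal schedule: Slot 1→Horvat, Slot 2→Espinoza, Slot 3→Kowalski, Slot 4→Diallo, Slot 5→Espinoza, Slot 6→Yoon, Slot 7→Diallo, Slot 8→Reyes, Slot 9→Reyes.
Total: 29 + 64 + 39 + 44 + 64 + 69 + 44 + 14 + 14 = £381.

£381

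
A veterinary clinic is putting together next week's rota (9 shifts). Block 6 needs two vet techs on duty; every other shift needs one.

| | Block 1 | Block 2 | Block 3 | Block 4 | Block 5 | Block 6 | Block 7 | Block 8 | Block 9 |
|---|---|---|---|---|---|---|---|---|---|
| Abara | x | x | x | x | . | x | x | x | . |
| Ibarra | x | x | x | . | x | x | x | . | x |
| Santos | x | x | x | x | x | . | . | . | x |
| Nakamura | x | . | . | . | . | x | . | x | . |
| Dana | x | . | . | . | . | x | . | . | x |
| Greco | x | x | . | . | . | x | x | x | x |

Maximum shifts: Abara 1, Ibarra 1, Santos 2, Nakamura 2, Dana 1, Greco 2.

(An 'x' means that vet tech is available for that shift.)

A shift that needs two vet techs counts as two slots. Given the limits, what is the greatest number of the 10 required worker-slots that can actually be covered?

9

Total capacity across all vet techs is 1+1+2+2+1+2 = 9, and 10 slots are needed, so at most 9 can be filled.
An assignment achieving 9: Block 2→Santos, Block 3→Santos, Block 4→Abara, Block 5→Ibarra, Block 6→Nakamura+Greco, Block 7→Greco, Block 8→Nakamura, Block 9→Dana.
Loads: Abara 1/1, Ibarra 1/1, Santos 2/2, Nakamura 2/2, Dana 1/1, Greco 2/2.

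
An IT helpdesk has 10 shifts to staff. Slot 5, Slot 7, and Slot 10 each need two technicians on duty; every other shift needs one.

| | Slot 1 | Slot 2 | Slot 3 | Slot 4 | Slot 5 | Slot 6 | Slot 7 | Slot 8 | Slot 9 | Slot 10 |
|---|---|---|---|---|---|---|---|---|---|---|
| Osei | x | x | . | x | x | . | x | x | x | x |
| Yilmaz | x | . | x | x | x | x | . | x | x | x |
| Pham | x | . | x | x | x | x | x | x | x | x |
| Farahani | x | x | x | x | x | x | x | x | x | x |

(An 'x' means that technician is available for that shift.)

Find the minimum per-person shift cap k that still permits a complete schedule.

4

With 4 technicians and 13 worker-slots to fill, someone must work at least ⌈13/4⌉ = 4 shifts, so k ≥ 4.
k = 4 works: Slot 1→Osei, Slot 2→Osei, Slot 3→Yilmaz, Slot 4→Osei, Slot 5→Pham+Farahani, Slot 6→Yilmaz, Slot 7→Osei+Pham, Slot 8→Yilmaz, Slot 9→Yilmaz, Slot 10→Pham+Farahani.
Loads: Osei 4, Yilmaz 4, Pham 3, Farahani 2 — all ≤ 4.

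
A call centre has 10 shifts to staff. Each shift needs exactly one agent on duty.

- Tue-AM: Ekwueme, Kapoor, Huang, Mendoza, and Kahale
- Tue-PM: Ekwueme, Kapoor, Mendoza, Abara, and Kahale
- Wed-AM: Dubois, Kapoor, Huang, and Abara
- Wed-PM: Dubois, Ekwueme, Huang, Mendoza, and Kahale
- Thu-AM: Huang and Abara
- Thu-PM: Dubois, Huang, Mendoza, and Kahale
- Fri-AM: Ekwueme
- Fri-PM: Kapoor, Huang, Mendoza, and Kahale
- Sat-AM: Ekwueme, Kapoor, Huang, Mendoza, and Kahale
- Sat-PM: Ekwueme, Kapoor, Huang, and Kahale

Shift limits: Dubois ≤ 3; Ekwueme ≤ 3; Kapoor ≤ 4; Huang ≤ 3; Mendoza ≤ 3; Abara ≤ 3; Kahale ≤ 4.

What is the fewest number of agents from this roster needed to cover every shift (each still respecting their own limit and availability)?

3

10 slots to fill and no one can take more than 4, so at least ⌈10/4⌉ = 3 agents are needed.
Ekwueme, Kapoor, and Huang alone can cover everything: Tue-AM→Kapoor, Tue-PM→Ekwueme, Wed-AM→Kapoor, Wed-PM→Ekwueme, Thu-AM→Huang, Thu-PM→Huang, Fri-AM→Ekwueme, Fri-PM→Kapoor, Sat-AM→Kapoor, Sat-PM→Huang.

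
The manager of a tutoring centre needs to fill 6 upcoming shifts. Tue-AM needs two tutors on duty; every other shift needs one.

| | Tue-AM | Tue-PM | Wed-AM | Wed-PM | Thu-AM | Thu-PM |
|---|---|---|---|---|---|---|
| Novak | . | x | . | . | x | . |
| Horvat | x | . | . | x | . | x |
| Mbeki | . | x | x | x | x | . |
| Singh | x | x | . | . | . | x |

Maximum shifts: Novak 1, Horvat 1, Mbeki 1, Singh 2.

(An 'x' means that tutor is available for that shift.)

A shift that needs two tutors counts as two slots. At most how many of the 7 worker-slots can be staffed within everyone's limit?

5

Total capacity across all tutors is 1+1+1+2 = 5, and 7 slots are needed, so at most 5 can be filled.
An assignment achieving 5: Tue-AM→Horvat+Singh, Wed-AM→Mbeki, Thu-AM→Novak, Thu-PM→Singh.
Loads: Novak 1/1, Horvat 1/1, Mbeki 1/1, Singh 2/2.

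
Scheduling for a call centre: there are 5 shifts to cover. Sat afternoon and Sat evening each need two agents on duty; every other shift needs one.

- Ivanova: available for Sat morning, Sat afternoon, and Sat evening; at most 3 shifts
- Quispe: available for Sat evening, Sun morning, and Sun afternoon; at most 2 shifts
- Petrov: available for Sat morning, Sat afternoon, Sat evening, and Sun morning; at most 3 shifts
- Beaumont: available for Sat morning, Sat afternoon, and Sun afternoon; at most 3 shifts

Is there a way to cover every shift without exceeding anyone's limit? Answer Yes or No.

Yes

One valid schedule: Sat morning→Ivanova, Sat afternoon→Ivanova+Petrov, Sat evening→Ivanova+Petrov, Sun morning→Quispe, Sun afternoon→Quispe.
Loads: Ivanova 3/3, Quispe 2/2, Petrov 2/3, Beaumont 0/3 — all within limits.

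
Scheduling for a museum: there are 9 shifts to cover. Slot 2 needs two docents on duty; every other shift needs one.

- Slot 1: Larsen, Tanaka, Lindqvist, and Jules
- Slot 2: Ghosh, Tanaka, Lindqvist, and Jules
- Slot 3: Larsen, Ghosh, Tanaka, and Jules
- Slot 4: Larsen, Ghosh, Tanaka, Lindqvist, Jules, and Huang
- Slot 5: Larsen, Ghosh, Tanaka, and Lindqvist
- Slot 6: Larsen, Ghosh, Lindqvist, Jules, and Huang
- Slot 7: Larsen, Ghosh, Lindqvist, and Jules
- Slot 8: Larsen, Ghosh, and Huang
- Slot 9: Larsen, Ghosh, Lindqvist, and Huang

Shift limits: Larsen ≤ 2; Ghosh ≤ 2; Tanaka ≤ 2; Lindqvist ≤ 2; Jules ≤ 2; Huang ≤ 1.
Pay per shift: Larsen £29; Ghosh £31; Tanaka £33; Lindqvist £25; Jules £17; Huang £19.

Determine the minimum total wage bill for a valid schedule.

£256

Picking the cheapest available docent for each shift independently would cost £190, but that ignores the shift limits.
An optimal schedule: Slot 1→Jules, Slot 2→Ghosh+Tanaka, Slot 3→Jules, Slot 4→Ghosh, Slot 5→Lindqvist, Slot 6→Larsen, Slot 7→Lindqvist, Slot 8→Huang, Slot 9→Larsen.
Total: 17 + 31 + 33 + 17 + 31 + 25 + 29 + 25 + 19 + 29 = £256.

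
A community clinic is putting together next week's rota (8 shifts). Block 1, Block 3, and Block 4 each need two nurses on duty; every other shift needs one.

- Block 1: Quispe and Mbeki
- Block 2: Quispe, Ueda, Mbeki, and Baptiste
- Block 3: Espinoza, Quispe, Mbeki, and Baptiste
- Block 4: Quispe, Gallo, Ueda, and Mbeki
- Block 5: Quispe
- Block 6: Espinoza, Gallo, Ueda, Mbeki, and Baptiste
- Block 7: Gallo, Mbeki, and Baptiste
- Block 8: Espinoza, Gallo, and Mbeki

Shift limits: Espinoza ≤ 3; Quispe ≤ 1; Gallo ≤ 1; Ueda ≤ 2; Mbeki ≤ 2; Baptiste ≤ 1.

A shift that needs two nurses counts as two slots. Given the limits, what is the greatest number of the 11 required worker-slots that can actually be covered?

10

Total capacity across all nurses is 3+1+1+2+2+1 = 10, and 11 slots are needed, so at most 10 can be filled.
An assignment achieving 10: Block 1→Mbeki, Block 2→Ueda, Block 3→Espinoza+Baptiste, Block 4→Ueda+Mbeki, Block 5→Quispe, Block 6→Espinoza, Block 7→Gallo, Block 8→Espinoza.
Loads: Espinoza 3/3, Quispe 1/1, Gallo 1/1, Ueda 2/2, Mbeki 2/2, Baptiste 1/1.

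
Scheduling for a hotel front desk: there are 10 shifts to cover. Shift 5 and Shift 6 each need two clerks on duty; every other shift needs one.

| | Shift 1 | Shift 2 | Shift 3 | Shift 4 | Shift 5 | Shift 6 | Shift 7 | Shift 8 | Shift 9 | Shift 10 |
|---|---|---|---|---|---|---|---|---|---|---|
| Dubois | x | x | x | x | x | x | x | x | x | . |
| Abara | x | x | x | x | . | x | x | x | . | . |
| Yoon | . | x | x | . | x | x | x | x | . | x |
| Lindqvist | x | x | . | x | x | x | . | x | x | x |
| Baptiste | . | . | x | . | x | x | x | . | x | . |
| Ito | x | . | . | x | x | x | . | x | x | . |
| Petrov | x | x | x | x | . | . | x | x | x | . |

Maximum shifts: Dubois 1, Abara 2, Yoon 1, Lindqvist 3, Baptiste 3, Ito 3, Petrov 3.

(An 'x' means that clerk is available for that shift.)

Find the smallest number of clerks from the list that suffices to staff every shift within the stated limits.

4

12 slots to fill and no one can take more than 3, so at least ⌈12/3⌉ = 4 clerks are needed.
Lindqvist, Baptiste, Ito, and Petrov alone can cover everything: Shift 1→Ito, Shift 2→Lindqvist, Shift 3→Baptiste, Shift 4→Petrov, Shift 5→Lindqvist+Ito, Shift 6→Baptiste+Ito, Shift 7→Baptiste, Shift 8→Petrov, Shift 9→Petrov, Shift 10→Lindqvist.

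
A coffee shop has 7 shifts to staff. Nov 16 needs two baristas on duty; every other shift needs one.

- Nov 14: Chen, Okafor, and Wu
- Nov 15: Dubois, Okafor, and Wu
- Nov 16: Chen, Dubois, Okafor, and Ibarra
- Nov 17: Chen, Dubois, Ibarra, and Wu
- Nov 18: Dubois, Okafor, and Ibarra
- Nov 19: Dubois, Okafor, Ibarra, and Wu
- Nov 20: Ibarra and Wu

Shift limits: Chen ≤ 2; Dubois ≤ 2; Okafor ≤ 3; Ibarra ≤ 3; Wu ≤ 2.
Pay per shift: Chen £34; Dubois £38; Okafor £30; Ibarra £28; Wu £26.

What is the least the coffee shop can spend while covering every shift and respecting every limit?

Picking the cheapest available barista for each shift independently would cost £216, but that ignores the shift limits.
An optimal schedule: Nov 14→Wu, Nov 15→Okafor, Nov 16→Ibarra+Okafor, Nov 17→Ibarra, Nov 18→Ibarra, Nov 19→Okafor, Nov 20→Wu.
Total: 26 + 30 + 28 + 30 + 28 + 28 + 30 + 26 = £226.

£226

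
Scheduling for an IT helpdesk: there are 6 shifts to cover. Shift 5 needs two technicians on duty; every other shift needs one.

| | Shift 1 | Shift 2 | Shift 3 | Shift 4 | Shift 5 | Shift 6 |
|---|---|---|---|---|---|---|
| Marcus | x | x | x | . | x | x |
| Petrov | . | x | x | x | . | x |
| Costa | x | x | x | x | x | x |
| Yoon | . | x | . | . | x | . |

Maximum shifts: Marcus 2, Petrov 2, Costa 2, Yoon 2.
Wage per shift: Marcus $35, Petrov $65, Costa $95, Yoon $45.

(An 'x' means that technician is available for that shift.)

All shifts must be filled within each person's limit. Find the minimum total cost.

Picking the cheapest available technician for each shift independently would cost $285, but that ignores the shift limits.
An optimal schedule: Shift 1→Marcus, Shift 2→Yoon, Shift 3→Marcus, Shift 4→Petrov, Shift 5→Yoon+Costa, Shift 6→Petrov.
Total: 35 + 45 + 35 + 65 + 45 + 95 + 65 = $385.

$385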